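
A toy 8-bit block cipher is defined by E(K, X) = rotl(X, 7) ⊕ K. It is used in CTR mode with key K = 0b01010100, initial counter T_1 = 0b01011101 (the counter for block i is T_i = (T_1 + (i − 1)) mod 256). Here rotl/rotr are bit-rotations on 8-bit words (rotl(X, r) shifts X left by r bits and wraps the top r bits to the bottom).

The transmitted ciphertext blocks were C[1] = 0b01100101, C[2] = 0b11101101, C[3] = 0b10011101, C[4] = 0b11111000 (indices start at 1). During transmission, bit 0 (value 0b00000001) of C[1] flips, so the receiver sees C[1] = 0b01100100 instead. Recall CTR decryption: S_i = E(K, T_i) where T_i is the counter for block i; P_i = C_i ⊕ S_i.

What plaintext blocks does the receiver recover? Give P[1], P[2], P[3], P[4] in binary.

P[1] = 0b10011110, P[2] = 0b10010110, P[3] = 0b01100110, P[4] = 0b10011100

Only C[1] changed, to 0b01100100. In CTR, a change in C_i flips the same bit in P_i only; the keystream is unaffected. Decrypting the received ciphertext:
P[1]: T = 0b01011101, S = E(K, T) = 0b11111010; 0b01100100 ⊕ 0b11111010 = 0b10011110.
P[2]: T = 0b01011110, S = E(K, T) = 0b01111011; 0b11101101 ⊕ 0b01111011 = 0b10010110.
P[3]: T = 0b01011111, S = E(K, T) = 0b11111011; 0b10011101 ⊕ 0b11111011 = 0b01100110.
P[4]: T = 0b01100000, S = E(K, T) = 0b01100100; 0b11111000 ⊕ 0b01100100 = 0b10011100.
Blocks that differ from the original plaintext: P[1].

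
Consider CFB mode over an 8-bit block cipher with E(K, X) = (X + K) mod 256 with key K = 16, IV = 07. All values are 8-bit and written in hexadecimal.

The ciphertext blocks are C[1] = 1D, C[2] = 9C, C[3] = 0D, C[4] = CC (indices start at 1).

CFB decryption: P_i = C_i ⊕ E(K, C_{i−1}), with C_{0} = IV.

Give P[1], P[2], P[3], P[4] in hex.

P[1] = 00, P[2] = AF, P[3] = BF, P[4] = EF

P[1]: E(K, 07) = 1D; 1D ⊕ 1D = 00.
P[2]: E(K, 1D) = 33; 9C ⊕ 33 = AF.
P[3]: E(K, 9C) = B2; 0D ⊕ B2 = BF.
P[4]: E(K, 0D) = 23; CC ⊕ 23 = EF.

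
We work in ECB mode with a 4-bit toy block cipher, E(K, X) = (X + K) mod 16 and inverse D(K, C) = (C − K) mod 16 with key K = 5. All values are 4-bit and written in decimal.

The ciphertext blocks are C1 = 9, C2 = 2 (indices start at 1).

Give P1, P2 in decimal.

P1 = 4, P2 = 13

ECB decryption: P_i = D(K, C_i).
P1: D(K, 9) = 4.
P2: D(K, 2) = 13.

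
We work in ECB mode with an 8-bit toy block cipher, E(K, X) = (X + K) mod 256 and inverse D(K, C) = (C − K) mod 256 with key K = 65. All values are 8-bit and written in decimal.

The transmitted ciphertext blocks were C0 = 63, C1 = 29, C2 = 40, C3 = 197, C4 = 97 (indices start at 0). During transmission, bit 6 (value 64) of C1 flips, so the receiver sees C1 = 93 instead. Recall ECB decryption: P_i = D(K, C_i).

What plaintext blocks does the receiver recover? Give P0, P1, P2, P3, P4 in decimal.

Only C1 changed, to 93. In ECB, a change in C_i affects only P_i. Decrypting the received ciphertext:
P0: D(K, 63) = 254.
P1: D(K, 93) = 28.
P2: D(K, 40) = 231.
P3: D(K, 197) = 132.
P4: D(K, 97) = 32.
Blocks that differ from the original plaintext: P1.

P0 = 254, P1 = 28, P2 = 231, P3 = 132, P4 = 32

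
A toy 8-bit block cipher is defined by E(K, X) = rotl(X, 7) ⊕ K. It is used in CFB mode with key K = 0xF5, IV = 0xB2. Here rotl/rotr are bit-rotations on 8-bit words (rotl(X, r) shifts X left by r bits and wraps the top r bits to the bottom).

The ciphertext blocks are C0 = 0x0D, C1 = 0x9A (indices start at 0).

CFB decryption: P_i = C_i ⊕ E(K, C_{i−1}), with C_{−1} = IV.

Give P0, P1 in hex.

P0: E(K, 0xB2) = 0xAC; 0x0D ⊕ 0xAC = 0xA1.
P1: E(K, 0x0D) = 0x73; 0x9A ⊕ 0x73 = 0xE9.

P0 = 0xA1, P1 = 0xE9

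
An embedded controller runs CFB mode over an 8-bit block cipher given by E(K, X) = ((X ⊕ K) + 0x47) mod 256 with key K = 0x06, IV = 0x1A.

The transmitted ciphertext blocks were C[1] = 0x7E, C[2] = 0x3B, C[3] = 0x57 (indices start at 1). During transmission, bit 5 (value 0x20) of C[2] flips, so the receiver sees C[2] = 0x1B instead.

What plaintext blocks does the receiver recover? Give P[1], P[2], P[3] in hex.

CFB decryption: P_i = C_i ⊕ E(K, C_{i−1}), with C_{0} = IV.
Only C[2] changed, to 0x1B. In CFB, a change in C_i flips the same bit in P_i and garbles P_{i+1}. Decrypting the received ciphertext:
P[1]: E(K, 0x1A) = 0x63; 0x7E ⊕ 0x63 = 0x1D.
P[2]: E(K, 0x7E) = 0xBF; 0x1B ⊕ 0xBF = 0xA4.
P[3]: E(K, 0x1B) = 0x64; 0x57 ⊕ 0x64 = 0x33.
Blocks that differ from the original plaintext: P[2], P[3].

P[1] = 0x1D, P[2] = 0xA4, P[3] = 0x33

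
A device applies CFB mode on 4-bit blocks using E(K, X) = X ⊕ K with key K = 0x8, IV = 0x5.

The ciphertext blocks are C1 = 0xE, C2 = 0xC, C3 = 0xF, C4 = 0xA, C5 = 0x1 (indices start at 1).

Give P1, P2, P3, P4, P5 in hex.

P1 = 0x3, P2 = 0xA, P3 = 0xB, P4 = 0xD, P5 = 0x3

CFB decryption: P_i = C_i ⊕ E(K, C_{i−1}), with C_{0} = IV.
P1: E(K, 0x5) = 0xD; 0xE ⊕ 0xD = 0x3.
P2: E(K, 0xE) = 0x6; 0xC ⊕ 0x6 = 0xA.
P3: E(K, 0xC) = 0x4; 0xF ⊕ 0x4 = 0xB.
P4: E(K, 0xF) = 0x7; 0xA ⊕ 0x7 = 0xD.
P5: E(K, 0xA) = 0x2; 0x1 ⊕ 0x2 = 0x3.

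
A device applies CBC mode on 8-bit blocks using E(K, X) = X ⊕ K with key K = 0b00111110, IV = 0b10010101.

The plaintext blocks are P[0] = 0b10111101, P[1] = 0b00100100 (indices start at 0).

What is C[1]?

C[1] = 0b00001100

CBC encryption: C_i = E(K, P_i ⊕ C_{i−1}), with C_{−1} = IV.
C[0]: P[0] ⊕ 0b10010101 = 0b00101000; E(K, 0b00101000) = 0b00010110.
C[1]: P[1] ⊕ 0b00010110 = 0b00110010; E(K, 0b00110010) = 0b00001100.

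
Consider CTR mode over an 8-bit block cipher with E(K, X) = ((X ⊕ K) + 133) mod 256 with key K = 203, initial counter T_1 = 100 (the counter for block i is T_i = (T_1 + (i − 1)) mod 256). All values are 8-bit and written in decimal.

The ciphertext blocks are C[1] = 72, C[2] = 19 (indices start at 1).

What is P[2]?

P[2] = 32

CTR decryption: S_i = E(K, T_i) where T_i is the counter for block i; P_i = C_i ⊕ S_i.
P[2]: T = 101, S = E(K, T) = 51; 19 ⊕ 51 = 32.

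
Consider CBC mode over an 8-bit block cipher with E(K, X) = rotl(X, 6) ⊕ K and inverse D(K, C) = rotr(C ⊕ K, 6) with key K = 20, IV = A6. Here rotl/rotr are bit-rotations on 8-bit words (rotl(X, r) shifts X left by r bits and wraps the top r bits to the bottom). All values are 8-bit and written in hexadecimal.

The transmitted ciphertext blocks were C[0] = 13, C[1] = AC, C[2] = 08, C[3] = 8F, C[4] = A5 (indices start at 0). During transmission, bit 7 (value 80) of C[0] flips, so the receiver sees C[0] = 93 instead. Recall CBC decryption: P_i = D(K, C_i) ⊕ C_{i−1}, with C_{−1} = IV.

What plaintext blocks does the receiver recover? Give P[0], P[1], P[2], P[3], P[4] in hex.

Only C[0] changed, to 93. In CBC, a change in C_i garbles P_i and flips the same bit in P_{i+1}. Decrypting the received ciphertext:
P[0]: D(K, 93) = CE; CE ⊕ A6 = 68.
P[1]: D(K, AC) = 32; 32 ⊕ 93 = A1.
P[2]: D(K, 08) = A0; A0 ⊕ AC = 0C.
P[3]: D(K, 8F) = BE; BE ⊕ 08 = B6.
P[4]: D(K, A5) = 16; 16 ⊕ 8F = 99.
Blocks that differ from the original plaintext: P[0], P[1].

P[0] = 68, P[1] = A1, P[2] = 0C, P[3] = B6, P[4] = 99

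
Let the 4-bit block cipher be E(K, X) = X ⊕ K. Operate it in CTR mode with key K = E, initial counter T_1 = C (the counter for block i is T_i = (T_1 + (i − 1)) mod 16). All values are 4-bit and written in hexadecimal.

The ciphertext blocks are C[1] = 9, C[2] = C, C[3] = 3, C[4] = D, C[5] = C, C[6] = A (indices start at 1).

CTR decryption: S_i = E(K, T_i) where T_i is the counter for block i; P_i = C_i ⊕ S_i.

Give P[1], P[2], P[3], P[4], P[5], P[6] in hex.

P[1] = B, P[2] = F, P[3] = 3, P[4] = C, P[5] = 2, P[6] = 5

P[1]: T = C, S = E(K, T) = 2; 9 ⊕ 2 = B.
P[2]: T = D, S = E(K, T) = 3; C ⊕ 3 = F.
P[3]: T = E, S = E(K, T) = 0; 3 ⊕ 0 = 3.
P[4]: T = F, S = E(K, T) = 1; D ⊕ 1 = C.
P[5]: T = 0, S = E(K, T) = E; C ⊕ E = 2.
P[6]: T = 1, S = E(K, T) = F; A ⊕ F = 5.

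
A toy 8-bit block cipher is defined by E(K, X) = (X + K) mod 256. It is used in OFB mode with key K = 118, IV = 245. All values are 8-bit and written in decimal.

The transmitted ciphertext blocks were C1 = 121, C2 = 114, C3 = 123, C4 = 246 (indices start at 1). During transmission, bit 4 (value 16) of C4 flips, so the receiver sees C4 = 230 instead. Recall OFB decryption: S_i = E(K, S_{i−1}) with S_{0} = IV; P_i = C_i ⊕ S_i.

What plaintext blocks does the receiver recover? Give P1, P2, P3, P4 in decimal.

P1 = 18, P2 = 147, P3 = 44, P4 = 43

Only C4 changed, to 230. In OFB, a change in C_i flips the same bit in P_i only; the keystream is unaffected. Decrypting the received ciphertext:
P1: S = E(K, 245) = 107; 121 ⊕ 107 = 18.
P2: S = E(K, 107) = 225; 114 ⊕ 225 = 147.
P3: S = E(K, 225) = 87; 123 ⊕ 87 = 44.
P4: S = E(K, 87) = 205; 230 ⊕ 205 = 43.
Blocks that differ from the original plaintext: P4.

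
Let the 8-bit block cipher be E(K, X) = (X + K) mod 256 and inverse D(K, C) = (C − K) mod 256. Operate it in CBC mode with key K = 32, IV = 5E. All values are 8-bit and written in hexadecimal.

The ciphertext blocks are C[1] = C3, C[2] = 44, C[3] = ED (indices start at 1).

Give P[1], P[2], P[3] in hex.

P[1] = CF, P[2] = D1, P[3] = FF

CBC decryption: P_i = D(K, C_i) ⊕ C_{i−1}, with C_{0} = IV.
P[1]: D(K, C3) = 91; 91 ⊕ 5E = CF.
P[2]: D(K, 44) = 12; 12 ⊕ C3 = D1.
P[3]: D(K, ED) = BB; BB ⊕ 44 = FF.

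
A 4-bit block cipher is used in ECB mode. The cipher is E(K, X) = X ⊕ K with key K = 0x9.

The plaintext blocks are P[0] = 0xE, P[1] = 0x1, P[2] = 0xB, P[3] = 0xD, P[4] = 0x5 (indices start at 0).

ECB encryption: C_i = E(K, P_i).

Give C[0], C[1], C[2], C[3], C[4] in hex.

C[0]: E(K, 0xE) = 0x7.
C[1]: E(K, 0x1) = 0x8.
C[2]: E(K, 0xB) = 0x2.
C[3]: E(K, 0xD) = 0x4.
C[4]: E(K, 0x5) = 0xC.

C[0] = 0x7, C[1] = 0x8, C[2] = 0x2, C[3] = 0x4, C[4] = 0xC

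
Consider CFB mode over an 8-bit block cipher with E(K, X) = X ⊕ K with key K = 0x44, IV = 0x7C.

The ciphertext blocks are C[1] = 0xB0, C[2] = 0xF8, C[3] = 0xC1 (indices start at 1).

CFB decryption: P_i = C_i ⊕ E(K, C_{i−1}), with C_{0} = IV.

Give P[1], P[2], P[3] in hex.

P[1]: E(K, 0x7C) = 0x38; 0xB0 ⊕ 0x38 = 0x88.
P[2]: E(K, 0xB0) = 0xF4; 0xF8 ⊕ 0xF4 = 0x0C.
P[3]: E(K, 0xF8) = 0xBC; 0xC1 ⊕ 0xBC = 0x7D.

P[1] = 0x88, P[2] = 0x0C, P[3] = 0x7D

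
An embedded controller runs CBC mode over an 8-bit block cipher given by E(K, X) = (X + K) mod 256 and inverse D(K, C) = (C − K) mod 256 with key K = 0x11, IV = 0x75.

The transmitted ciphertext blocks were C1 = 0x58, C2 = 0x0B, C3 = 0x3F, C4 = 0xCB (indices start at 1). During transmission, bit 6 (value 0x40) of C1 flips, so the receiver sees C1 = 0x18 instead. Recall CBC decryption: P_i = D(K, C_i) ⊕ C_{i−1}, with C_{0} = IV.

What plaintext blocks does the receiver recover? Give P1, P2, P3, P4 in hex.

Only C1 changed, to 0x18. In CBC, a change in C_i garbles P_i and flips the same bit in P_{i+1}. Decrypting the received ciphertext:
P1: D(K, 0x18) = 0x07; 0x07 ⊕ 0x75 = 0x72.
P2: D(K, 0x0B) = 0xFA; 0xFA ⊕ 0x18 = 0xE2.
P3: D(K, 0x3F) = 0x2E; 0x2E ⊕ 0x0B = 0x25.
P4: D(K, 0xCB) = 0xBA; 0xBA ⊕ 0x3F = 0x85.
Blocks that differ from the original plaintext: P1, P2.

P1 = 0x72, P2 = 0xE2, P3 = 0x25, P4 = 0x85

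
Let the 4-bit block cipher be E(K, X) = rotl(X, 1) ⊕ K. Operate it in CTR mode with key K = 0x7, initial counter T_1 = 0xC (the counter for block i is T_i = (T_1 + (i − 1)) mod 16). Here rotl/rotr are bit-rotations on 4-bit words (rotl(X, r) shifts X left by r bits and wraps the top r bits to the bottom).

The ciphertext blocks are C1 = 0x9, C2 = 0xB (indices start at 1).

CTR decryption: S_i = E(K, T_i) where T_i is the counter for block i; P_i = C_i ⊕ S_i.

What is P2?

P2: T = 0xD, S = E(K, T) = 0xC; 0xB ⊕ 0xC = 0x7.

P2 = 0x7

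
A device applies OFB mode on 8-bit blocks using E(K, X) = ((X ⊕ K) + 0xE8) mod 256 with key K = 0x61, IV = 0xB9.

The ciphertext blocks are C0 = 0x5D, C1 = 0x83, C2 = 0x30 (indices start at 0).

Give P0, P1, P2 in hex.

P0 = 0x9D, P1 = 0x0A, P2 = 0xE0

OFB decryption: S_i = E(K, S_{i−1}) with S_{−1} = IV; P_i = C_i ⊕ S_i.
P0: S = E(K, 0xB9) = 0xC0; 0x5D ⊕ 0xC0 = 0x9D.
P1: S = E(K, 0xC0) = 0x89; 0x83 ⊕ 0x89 = 0x0A.
P2: S = E(K, 0x89) = 0xD0; 0x30 ⊕ 0xD0 = 0xE0.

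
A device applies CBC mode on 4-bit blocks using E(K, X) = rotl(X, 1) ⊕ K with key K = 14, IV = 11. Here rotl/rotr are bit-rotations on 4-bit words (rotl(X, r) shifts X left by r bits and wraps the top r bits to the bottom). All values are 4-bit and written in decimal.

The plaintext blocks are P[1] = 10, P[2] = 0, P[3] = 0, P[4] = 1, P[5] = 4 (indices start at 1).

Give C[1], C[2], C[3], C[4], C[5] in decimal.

C[1] = 12, C[2] = 7, C[3] = 0, C[4] = 12, C[5] = 15

CBC encryption: C_i = E(K, P_i ⊕ C_{i−1}), with C_{0} = IV.
C[1]: P[1] ⊕ 11 = 1; E(K, 1) = 12.
C[2]: P[2] ⊕ 12 = 12; E(K, 12) = 7.
C[3]: P[3] ⊕ 7 = 7; E(K, 7) = 0.
C[4]: P[4] ⊕ 0 = 1; E(K, 1) = 12.
C[5]: P[5] ⊕ 12 = 8; E(K, 8) = 15.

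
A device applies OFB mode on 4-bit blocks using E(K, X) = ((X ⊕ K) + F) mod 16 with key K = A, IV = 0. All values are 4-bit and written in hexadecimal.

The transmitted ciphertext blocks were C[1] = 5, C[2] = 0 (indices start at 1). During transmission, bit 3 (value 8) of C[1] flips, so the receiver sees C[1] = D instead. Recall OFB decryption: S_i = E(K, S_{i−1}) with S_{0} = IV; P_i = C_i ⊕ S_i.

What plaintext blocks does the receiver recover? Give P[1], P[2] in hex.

P[1] = 4, P[2] = 2

Only C[1] changed, to D. In OFB, a change in C_i flips the same bit in P_i only; the keystream is unaffected. Decrypting the received ciphertext:
P[1]: S = E(K, 0) = 9; D ⊕ 9 = 4.
P[2]: S = E(K, 9) = 2; 0 ⊕ 2 = 2.
Blocks that differ from the original plaintext: P[1].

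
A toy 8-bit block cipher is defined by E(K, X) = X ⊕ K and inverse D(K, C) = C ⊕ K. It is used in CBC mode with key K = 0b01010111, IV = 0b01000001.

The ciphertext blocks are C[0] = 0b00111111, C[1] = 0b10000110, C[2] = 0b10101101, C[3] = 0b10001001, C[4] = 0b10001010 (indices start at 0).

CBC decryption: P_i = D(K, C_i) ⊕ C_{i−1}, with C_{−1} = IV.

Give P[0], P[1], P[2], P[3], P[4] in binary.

P[0]: D(K, 0b00111111) = 0b01101000; 0b01101000 ⊕ 0b01000001 = 0b00101001.
P[1]: D(K, 0b10000110) = 0b11010001; 0b11010001 ⊕ 0b00111111 = 0b11101110.
P[2]: D(K, 0b10101101) = 0b11111010; 0b11111010 ⊕ 0b10000110 = 0b01111100.
P[3]: D(K, 0b10001001) = 0b11011110; 0b11011110 ⊕ 0b10101101 = 0b01110011.
P[4]: D(K, 0b10001010) = 0b11011101; 0b11011101 ⊕ 0b10001001 = 0b01010100.

P[0] = 0b00101001, P[1] = 0b11101110, P[2] = 0b01111100, P[3] = 0b01110011, P[4] = 0b01010100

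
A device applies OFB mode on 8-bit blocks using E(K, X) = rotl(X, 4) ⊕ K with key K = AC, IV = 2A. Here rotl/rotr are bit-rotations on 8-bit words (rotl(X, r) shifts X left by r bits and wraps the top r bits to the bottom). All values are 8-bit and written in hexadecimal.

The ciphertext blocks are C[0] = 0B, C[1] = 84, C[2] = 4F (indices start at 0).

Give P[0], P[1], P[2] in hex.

OFB decryption: S_i = E(K, S_{i−1}) with S_{−1} = IV; P_i = C_i ⊕ S_i.
P[0]: S = E(K, 2A) = 0E; 0B ⊕ 0E = 05.
P[1]: S = E(K, 0E) = 4C; 84 ⊕ 4C = C8.
P[2]: S = E(K, 4C) = 68; 4F ⊕ 68 = 27.

P[0] = 05, P[1] = C8, P[2] = 27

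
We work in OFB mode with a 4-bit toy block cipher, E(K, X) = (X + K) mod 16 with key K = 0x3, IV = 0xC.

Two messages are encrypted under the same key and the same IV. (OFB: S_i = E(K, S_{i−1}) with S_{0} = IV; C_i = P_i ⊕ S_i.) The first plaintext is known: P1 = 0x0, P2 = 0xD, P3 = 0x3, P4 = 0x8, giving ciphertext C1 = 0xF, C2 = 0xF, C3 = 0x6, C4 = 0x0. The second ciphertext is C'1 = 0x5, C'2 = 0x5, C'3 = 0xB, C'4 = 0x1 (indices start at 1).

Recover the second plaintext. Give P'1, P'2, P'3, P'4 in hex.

P'1 = 0xA, P'2 = 0x7, P'3 = 0xE, P'4 = 0x9

In OFB with a reused IV, both messages share the same keystream S_i, so C_i ⊕ C'_i = P_i ⊕ P'_i and thus P'_i = P_i ⊕ C_i ⊕ C'_i.
P'1: 0x0 ⊕ 0xF ⊕ 0x5 = 0xA.
P'2: 0xD ⊕ 0xF ⊕ 0x5 = 0x7.
P'3: 0x3 ⊕ 0x6 ⊕ 0xB = 0xE.
P'4: 0x8 ⊕ 0x0 ⊕ 0x1 = 0x9.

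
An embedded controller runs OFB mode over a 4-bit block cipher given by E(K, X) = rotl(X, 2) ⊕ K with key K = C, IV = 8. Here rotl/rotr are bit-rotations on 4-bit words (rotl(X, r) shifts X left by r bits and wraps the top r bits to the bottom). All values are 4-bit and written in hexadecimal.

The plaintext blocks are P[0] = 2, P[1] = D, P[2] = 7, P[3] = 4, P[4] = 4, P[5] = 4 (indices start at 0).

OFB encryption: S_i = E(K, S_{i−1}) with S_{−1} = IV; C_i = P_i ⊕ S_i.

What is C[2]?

C[2] = 6

C[0]: S = E(K, 8) = E; 2 ⊕ E = C.
C[1]: S = E(K, E) = 7; D ⊕ 7 = A.
C[2]: S = E(K, 7) = 1; 7 ⊕ 1 = 6.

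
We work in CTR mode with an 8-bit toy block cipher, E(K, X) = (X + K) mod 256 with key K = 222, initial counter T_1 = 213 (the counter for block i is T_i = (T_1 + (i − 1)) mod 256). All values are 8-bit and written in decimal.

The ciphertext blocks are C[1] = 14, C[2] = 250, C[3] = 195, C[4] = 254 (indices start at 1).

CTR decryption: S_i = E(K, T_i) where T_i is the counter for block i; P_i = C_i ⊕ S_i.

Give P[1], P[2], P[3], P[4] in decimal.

P[1]: T = 213, S = E(K, T) = 179; 14 ⊕ 179 = 189.
P[2]: T = 214, S = E(K, T) = 180; 250 ⊕ 180 = 78.
P[3]: T = 215, S = E(K, T) = 181; 195 ⊕ 181 = 118.
P[4]: T = 216, S = E(K, T) = 182; 254 ⊕ 182 = 72.

P[1] = 189, P[2] = 78, P[3] = 118, P[4] = 72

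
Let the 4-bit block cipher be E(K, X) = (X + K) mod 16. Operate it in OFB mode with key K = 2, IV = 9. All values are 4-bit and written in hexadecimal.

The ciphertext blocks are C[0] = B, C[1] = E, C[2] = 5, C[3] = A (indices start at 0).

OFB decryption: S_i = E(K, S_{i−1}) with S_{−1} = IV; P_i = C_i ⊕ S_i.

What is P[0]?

P[0] = 0

P[0]: S = E(K, 9) = B; B ⊕ B = 0.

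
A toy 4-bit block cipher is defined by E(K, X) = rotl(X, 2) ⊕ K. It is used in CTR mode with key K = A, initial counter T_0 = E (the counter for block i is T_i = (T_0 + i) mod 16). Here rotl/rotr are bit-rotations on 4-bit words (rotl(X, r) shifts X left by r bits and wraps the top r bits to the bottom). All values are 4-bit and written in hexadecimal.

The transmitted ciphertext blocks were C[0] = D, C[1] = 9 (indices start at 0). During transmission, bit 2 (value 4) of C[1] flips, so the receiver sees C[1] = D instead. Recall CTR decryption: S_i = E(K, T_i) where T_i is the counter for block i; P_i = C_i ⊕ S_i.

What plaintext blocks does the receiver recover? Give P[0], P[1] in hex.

Only C[1] changed, to D. In CTR, a change in C_i flips the same bit in P_i only; the keystream is unaffected. Decrypting the received ciphertext:
P[0]: T = E, S = E(K, T) = 1; D ⊕ 1 = C.
P[1]: T = F, S = E(K, T) = 5; D ⊕ 5 = 8.
Blocks that differ from the original plaintext: P[1].

P[0] = C, P[1] = 8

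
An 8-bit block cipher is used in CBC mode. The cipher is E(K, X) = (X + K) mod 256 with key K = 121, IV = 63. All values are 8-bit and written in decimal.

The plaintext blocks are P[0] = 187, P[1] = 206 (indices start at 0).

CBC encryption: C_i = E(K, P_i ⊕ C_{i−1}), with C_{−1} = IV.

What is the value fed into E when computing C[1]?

51

C[0]: P[0] ⊕ 63 = 132; E(K, 132) = 253.
C[1]: P[1] ⊕ 253 = 51; E(K, 51) = 172.
So the input to E for block [1] is 51.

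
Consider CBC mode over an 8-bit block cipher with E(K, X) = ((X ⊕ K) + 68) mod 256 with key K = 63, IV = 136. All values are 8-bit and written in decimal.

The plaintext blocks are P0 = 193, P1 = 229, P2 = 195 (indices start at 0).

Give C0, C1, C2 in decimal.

CBC encryption: C_i = E(K, P_i ⊕ C_{i−1}), with C_{−1} = IV.
C0: P0 ⊕ 136 = 73; E(K, 73) = 186.
C1: P1 ⊕ 186 = 95; E(K, 95) = 164.
C2: P2 ⊕ 164 = 103; E(K, 103) = 156.

C0 = 186, C1 = 164, C2 = 156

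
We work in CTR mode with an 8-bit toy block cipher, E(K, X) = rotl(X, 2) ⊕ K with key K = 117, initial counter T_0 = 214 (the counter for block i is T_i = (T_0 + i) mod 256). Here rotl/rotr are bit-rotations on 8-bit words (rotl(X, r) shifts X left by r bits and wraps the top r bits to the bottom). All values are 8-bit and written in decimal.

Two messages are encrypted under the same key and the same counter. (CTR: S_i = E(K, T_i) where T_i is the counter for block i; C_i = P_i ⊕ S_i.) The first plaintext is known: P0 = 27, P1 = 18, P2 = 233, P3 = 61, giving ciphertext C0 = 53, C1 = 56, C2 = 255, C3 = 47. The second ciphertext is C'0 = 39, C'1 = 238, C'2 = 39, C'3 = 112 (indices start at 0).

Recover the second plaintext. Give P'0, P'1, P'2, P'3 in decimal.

In CTR with a reused counter, both messages share the same keystream S_i, so C_i ⊕ C'_i = P_i ⊕ P'_i and thus P'_i = P_i ⊕ C_i ⊕ C'_i.
P'0: 27 ⊕ 53 ⊕ 39 = 9.
P'1: 18 ⊕ 56 ⊕ 238 = 196.
P'2: 233 ⊕ 255 ⊕ 39 = 49.
P'3: 61 ⊕ 47 ⊕ 112 = 98.

P'0 = 9, P'1 = 196, P'2 = 49, P'3 = 98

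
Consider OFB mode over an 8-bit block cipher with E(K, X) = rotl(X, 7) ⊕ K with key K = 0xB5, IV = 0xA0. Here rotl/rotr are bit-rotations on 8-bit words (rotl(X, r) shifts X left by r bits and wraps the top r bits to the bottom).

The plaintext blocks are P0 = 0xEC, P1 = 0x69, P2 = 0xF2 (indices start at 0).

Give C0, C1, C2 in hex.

OFB encryption: S_i = E(K, S_{i−1}) with S_{−1} = IV; C_i = P_i ⊕ S_i.
C0: S = E(K, 0xA0) = 0xE5; 0xEC ⊕ 0xE5 = 0x09.
C1: S = E(K, 0xE5) = 0x47; 0x69 ⊕ 0x47 = 0x2E.
C2: S = E(K, 0x47) = 0x16; 0xF2 ⊕ 0x16 = 0xE4.

C0 = 0x09, C1 = 0x2E, C2 = 0xE4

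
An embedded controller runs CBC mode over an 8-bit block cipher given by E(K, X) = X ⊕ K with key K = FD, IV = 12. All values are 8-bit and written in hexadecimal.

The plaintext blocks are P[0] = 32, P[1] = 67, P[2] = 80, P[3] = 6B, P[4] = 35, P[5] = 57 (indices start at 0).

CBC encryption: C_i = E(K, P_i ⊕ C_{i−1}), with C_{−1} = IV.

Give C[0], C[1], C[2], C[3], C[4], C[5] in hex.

C[0]: P[0] ⊕ 12 = 20; E(K, 20) = DD.
C[1]: P[1] ⊕ DD = BA; E(K, BA) = 47.
C[2]: P[2] ⊕ 47 = C7; E(K, C7) = 3A.
C[3]: P[3] ⊕ 3A = 51; E(K, 51) = AC.
C[4]: P[4] ⊕ AC = 99; E(K, 99) = 64.
C[5]: P[5] ⊕ 64 = 33; E(K, 33) = CE.

C[0] = DD, C[1] = 47, C[2] = 3A, C[3] = AC, C[4] = 64, C[5] = CE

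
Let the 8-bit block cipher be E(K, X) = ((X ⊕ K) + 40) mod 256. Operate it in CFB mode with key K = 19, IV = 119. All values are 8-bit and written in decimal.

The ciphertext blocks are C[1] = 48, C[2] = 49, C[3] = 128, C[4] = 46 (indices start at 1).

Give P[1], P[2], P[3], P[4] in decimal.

P[1] = 188, P[2] = 122, P[3] = 202, P[4] = 149

CFB decryption: P_i = C_i ⊕ E(K, C_{i−1}), with C_{0} = IV.
P[1]: E(K, 119) = 140; 48 ⊕ 140 = 188.
P[2]: E(K, 48) = 75; 49 ⊕ 75 = 122.
P[3]: E(K, 49) = 74; 128 ⊕ 74 = 202.
P[4]: E(K, 128) = 187; 46 ⊕ 187 = 149.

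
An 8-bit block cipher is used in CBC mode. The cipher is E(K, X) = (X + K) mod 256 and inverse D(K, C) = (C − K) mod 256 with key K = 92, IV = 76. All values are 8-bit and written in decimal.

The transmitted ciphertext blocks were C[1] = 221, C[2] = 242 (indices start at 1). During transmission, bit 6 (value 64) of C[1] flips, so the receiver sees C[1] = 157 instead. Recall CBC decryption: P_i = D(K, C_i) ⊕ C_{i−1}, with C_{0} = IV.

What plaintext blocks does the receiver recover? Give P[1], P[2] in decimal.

P[1] = 13, P[2] = 11

Only C[1] changed, to 157. In CBC, a change in C_i garbles P_i and flips the same bit in P_{i+1}. Decrypting the received ciphertext:
P[1]: D(K, 157) = 65; 65 ⊕ 76 = 13.
P[2]: D(K, 242) = 150; 150 ⊕ 157 = 11.
Blocks that differ from the original plaintext: P[1], P[2].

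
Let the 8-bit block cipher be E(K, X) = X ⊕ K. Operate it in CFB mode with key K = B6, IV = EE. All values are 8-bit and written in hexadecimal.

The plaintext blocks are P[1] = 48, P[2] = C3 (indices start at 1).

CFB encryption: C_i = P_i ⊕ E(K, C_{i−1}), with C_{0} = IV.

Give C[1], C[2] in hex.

C[1]: E(K, EE) = 58; 48 ⊕ 58 = 10.
C[2]: E(K, 10) = A6; C3 ⊕ A6 = 65.

C[1] = 10, C[2] = 65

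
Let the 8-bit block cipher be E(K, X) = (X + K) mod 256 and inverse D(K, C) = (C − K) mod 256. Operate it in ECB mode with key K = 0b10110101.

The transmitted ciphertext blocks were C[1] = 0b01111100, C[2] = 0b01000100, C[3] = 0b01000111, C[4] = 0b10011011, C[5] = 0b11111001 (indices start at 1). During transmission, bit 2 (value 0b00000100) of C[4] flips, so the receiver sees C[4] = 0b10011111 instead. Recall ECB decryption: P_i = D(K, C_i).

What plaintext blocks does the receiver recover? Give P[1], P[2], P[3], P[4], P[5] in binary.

P[1] = 0b11000111, P[2] = 0b10001111, P[3] = 0b10010010, P[4] = 0b11101010, P[5] = 0b01000100

Only C[4] changed, to 0b10011111. In ECB, a change in C_i affects only P_i. Decrypting the received ciphertext:
P[1]: D(K, 0b01111100) = 0b11000111.
P[2]: D(K, 0b01000100) = 0b10001111.
P[3]: D(K, 0b01000111) = 0b10010010.
P[4]: D(K, 0b10011111) = 0b11101010.
P[5]: D(K, 0b11111001) = 0b01000100.
Blocks that differ from the original plaintext: P[4].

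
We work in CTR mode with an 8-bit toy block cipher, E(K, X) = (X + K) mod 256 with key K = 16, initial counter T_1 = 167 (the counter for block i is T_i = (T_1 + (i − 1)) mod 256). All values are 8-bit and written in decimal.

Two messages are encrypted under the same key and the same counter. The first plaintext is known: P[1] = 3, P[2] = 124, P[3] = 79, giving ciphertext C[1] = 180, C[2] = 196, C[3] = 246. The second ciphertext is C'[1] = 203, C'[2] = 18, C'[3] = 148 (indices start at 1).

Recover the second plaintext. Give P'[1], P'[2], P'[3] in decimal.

P'[1] = 124, P'[2] = 170, P'[3] = 45

In CTR with a reused counter, both messages share the same keystream S_i, so C_i ⊕ C'_i = P_i ⊕ P'_i and thus P'_i = P_i ⊕ C_i ⊕ C'_i.
P'[1]: 3 ⊕ 180 ⊕ 203 = 124.
P'[2]: 124 ⊕ 196 ⊕ 18 = 170.
P'[3]: 79 ⊕ 246 ⊕ 148 = 45.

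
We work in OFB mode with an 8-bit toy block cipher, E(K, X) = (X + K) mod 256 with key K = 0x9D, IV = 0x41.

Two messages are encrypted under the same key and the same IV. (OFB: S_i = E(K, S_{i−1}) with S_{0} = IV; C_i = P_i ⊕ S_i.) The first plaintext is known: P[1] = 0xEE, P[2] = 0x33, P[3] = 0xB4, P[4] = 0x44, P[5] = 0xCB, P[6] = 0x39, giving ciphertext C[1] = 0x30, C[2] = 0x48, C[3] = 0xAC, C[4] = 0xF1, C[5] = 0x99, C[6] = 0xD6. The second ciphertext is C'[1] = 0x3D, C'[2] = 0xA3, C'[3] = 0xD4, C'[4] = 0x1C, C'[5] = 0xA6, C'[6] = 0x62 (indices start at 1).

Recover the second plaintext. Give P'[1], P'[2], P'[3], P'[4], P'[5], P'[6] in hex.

P'[1] = 0xE3, P'[2] = 0xD8, P'[3] = 0xCC, P'[4] = 0xA9, P'[5] = 0xF4, P'[6] = 0x8D

In OFB with a reused IV, both messages share the same keystream S_i, so C_i ⊕ C'_i = P_i ⊕ P'_i and thus P'_i = P_i ⊕ C_i ⊕ C'_i.
P'[1]: 0xEE ⊕ 0x30 ⊕ 0x3D = 0xE3.
P'[2]: 0x33 ⊕ 0x48 ⊕ 0xA3 = 0xD8.
P'[3]: 0xB4 ⊕ 0xAC ⊕ 0xD4 = 0xCC.
P'[4]: 0x44 ⊕ 0xF1 ⊕ 0x1C = 0xA9.
P'[5]: 0xCB ⊕ 0x99 ⊕ 0xA6 = 0xF4.
P'[6]: 0x39 ⊕ 0xD6 ⊕ 0x62 = 0x8D.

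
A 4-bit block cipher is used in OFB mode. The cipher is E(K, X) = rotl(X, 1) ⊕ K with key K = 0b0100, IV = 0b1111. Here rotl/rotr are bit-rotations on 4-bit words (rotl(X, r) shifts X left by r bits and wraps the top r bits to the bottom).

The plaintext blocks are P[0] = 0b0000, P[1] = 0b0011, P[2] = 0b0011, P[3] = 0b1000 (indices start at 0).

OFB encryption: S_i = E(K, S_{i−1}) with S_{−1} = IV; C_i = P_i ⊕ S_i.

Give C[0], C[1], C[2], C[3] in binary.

C[0] = 0b1011, C[1] = 0b0000, C[2] = 0b0001, C[3] = 0b1000

C[0]: S = E(K, 0b1111) = 0b1011; 0b0000 ⊕ 0b1011 = 0b1011.
C[1]: S = E(K, 0b1011) = 0b0011; 0b0011 ⊕ 0b0011 = 0b0000.
C[2]: S = E(K, 0b0011) = 0b0010; 0b0011 ⊕ 0b0010 = 0b0001.
C[3]: S = E(K, 0b0010) = 0b0000; 0b1000 ⊕ 0b0000 = 0b1000.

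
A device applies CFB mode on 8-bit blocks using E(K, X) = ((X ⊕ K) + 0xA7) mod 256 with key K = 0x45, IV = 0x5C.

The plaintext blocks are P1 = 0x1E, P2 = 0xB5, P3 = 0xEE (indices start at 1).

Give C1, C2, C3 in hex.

CFB encryption: C_i = P_i ⊕ E(K, C_{i−1}), with C_{0} = IV.
C1: E(K, 0x5C) = 0xC0; 0x1E ⊕ 0xC0 = 0xDE.
C2: E(K, 0xDE) = 0x42; 0xB5 ⊕ 0x42 = 0xF7.
C3: E(K, 0xF7) = 0x59; 0xEE ⊕ 0x59 = 0xB7.

C1 = 0xDE, C2 = 0xF7, C3 = 0xB7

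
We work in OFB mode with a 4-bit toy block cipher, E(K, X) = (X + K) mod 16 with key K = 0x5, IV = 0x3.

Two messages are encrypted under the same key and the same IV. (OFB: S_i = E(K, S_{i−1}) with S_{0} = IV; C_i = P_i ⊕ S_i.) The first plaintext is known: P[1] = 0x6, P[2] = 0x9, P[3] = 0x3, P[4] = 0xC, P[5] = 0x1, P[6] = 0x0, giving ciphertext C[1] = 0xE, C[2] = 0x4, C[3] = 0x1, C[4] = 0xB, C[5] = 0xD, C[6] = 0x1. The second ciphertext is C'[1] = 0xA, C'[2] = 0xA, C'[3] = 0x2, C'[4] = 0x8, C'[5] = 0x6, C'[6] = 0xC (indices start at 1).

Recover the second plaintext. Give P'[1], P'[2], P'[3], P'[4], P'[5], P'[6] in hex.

In OFB with a reused IV, both messages share the same keystream S_i, so C_i ⊕ C'_i = P_i ⊕ P'_i and thus P'_i = P_i ⊕ C_i ⊕ C'_i.
P'[1]: 0x6 ⊕ 0xE ⊕ 0xA = 0x2.
P'[2]: 0x9 ⊕ 0x4 ⊕ 0xA = 0x7.
P'[3]: 0x3 ⊕ 0x1 ⊕ 0x2 = 0x0.
P'[4]: 0xC ⊕ 0xB ⊕ 0x8 = 0xF.
P'[5]: 0x1 ⊕ 0xD ⊕ 0x6 = 0xA.
P'[6]: 0x0 ⊕ 0x1 ⊕ 0xC = 0xD.

P'[1] = 0x2, P'[2] = 0x7, P'[3] = 0x0, P'[4] = 0xF, P'[5] = 0xA, P'[6] = 0xD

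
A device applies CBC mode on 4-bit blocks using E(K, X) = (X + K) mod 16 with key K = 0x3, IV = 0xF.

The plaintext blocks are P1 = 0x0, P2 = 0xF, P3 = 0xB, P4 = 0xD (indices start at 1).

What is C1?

CBC encryption: C_i = E(K, P_i ⊕ C_{i−1}), with C_{0} = IV.
C1: P1 ⊕ 0xF = 0xF; E(K, 0xF) = 0x2.

C1 = 0x2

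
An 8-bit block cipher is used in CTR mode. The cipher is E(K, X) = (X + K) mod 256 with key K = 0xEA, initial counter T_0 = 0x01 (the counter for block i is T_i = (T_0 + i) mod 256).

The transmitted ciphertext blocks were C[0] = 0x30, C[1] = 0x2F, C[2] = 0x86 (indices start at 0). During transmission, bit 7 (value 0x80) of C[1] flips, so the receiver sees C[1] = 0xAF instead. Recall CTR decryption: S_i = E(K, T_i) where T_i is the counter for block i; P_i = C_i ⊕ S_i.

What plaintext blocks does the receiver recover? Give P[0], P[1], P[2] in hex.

Only C[1] changed, to 0xAF. In CTR, a change in C_i flips the same bit in P_i only; the keystream is unaffected. Decrypting the received ciphertext:
P[0]: T = 0x01, S = E(K, T) = 0xEB; 0x30 ⊕ 0xEB = 0xDB.
P[1]: T = 0x02, S = E(K, T) = 0xEC; 0xAF ⊕ 0xEC = 0x43.
P[2]: T = 0x03, S = E(K, T) = 0xED; 0x86 ⊕ 0xED = 0x6B.
Blocks that differ from the original plaintext: P[1].

P[0] = 0xDB, P[1] = 0x43, P[2] = 0x6B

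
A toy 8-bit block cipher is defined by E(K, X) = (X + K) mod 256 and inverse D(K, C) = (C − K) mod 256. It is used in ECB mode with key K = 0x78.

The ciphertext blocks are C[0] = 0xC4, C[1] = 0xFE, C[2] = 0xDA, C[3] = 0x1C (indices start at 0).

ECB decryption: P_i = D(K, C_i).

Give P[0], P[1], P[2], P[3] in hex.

P[0]: D(K, 0xC4) = 0x4C.
P[1]: D(K, 0xFE) = 0x86.
P[2]: D(K, 0xDA) = 0x62.
P[3]: D(K, 0x1C) = 0xA4.

P[0] = 0x4C, P[1] = 0x86, P[2] = 0x62, P[3] = 0xA4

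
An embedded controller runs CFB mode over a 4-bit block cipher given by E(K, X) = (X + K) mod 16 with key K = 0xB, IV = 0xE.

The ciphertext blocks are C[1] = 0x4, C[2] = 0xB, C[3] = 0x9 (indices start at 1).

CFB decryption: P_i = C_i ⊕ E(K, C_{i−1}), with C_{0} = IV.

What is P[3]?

P[3]: E(K, 0xB) = 0x6; 0x9 ⊕ 0x6 = 0xF.

P[3] = 0xF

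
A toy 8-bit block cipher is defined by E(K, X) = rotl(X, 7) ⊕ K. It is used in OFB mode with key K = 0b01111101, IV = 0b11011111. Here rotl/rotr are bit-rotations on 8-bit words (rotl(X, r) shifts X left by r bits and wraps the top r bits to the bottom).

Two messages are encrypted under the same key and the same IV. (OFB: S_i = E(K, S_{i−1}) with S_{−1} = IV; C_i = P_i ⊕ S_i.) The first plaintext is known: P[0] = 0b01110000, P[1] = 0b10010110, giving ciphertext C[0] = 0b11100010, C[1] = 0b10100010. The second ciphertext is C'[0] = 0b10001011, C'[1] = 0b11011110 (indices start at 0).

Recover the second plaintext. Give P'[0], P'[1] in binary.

P'[0] = 0b00011001, P'[1] = 0b11101010

In OFB with a reused IV, both messages share the same keystream S_i, so C_i ⊕ C'_i = P_i ⊕ P'_i and thus P'_i = P_i ⊕ C_i ⊕ C'_i.
P'[0]: 0b01110000 ⊕ 0b11100010 ⊕ 0b10001011 = 0b00011001.
P'[1]: 0b10010110 ⊕ 0b10100010 ⊕ 0b11011110 = 0b11101010.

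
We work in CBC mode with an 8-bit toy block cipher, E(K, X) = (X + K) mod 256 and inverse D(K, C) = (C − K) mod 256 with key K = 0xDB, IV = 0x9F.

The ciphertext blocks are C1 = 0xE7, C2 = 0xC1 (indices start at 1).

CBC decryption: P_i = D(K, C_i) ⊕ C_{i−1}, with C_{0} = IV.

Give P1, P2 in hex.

P1 = 0x93, P2 = 0x01

P1: D(K, 0xE7) = 0x0C; 0x0C ⊕ 0x9F = 0x93.
P2: D(K, 0xC1) = 0xE6; 0xE6 ⊕ 0xE7 = 0x01.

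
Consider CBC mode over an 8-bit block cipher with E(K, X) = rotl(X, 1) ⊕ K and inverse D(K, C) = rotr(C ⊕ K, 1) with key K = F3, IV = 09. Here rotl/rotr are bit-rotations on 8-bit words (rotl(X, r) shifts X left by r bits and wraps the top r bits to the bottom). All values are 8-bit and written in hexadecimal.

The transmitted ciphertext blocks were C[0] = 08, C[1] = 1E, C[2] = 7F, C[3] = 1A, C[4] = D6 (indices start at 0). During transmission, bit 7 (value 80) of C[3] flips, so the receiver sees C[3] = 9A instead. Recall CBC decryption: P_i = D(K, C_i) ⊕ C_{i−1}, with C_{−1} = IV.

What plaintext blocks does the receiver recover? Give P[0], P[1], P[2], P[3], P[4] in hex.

Only C[3] changed, to 9A. In CBC, a change in C_i garbles P_i and flips the same bit in P_{i+1}. Decrypting the received ciphertext:
P[0]: D(K, 08) = FD; FD ⊕ 09 = F4.
P[1]: D(K, 1E) = F6; F6 ⊕ 08 = FE.
P[2]: D(K, 7F) = 46; 46 ⊕ 1E = 58.
P[3]: D(K, 9A) = B4; B4 ⊕ 7F = CB.
P[4]: D(K, D6) = 92; 92 ⊕ 9A = 08.
Blocks that differ from the original plaintext: P[3], P[4].

P[0] = F4, P[1] = FE, P[2] = 58, P[3] = CB, P[4] = 08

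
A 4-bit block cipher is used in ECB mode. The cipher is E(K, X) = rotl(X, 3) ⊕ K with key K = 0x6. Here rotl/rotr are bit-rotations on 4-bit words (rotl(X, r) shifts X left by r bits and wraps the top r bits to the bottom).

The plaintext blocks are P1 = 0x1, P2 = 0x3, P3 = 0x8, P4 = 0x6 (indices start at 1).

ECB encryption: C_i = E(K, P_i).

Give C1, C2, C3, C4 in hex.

C1: E(K, 0x1) = 0xE.
C2: E(K, 0x3) = 0xF.
C3: E(K, 0x8) = 0x2.
C4: E(K, 0x6) = 0x5.

C1 = 0xE, C2 = 0xF, C3 = 0x2, C4 = 0x5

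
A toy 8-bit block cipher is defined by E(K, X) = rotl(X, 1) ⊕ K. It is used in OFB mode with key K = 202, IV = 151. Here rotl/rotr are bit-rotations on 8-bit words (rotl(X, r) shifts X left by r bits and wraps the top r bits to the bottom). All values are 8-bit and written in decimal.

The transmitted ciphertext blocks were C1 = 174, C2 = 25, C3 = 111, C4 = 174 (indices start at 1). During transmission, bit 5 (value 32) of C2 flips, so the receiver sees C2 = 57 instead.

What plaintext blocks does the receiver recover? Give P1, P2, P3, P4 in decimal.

OFB decryption: S_i = E(K, S_{i−1}) with S_{0} = IV; P_i = C_i ⊕ S_i.
Only C2 changed, to 57. In OFB, a change in C_i flips the same bit in P_i only; the keystream is unaffected. Decrypting the received ciphertext:
P1: S = E(K, 151) = 229; 174 ⊕ 229 = 75.
P2: S = E(K, 229) = 1; 57 ⊕ 1 = 56.
P3: S = E(K, 1) = 200; 111 ⊕ 200 = 167.
P4: S = E(K, 200) = 91; 174 ⊕ 91 = 245.
Blocks that differ from the original plaintext: P2.

P1 = 75, P2 = 56, P3 = 167, P4 = 245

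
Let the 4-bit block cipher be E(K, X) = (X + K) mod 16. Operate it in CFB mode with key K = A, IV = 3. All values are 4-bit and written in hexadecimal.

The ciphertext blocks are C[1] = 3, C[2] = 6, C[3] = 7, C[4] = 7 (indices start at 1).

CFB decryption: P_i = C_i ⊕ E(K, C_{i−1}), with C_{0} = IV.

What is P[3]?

P[3]: E(K, 6) = 0; 7 ⊕ 0 = 7.

P[3] = 7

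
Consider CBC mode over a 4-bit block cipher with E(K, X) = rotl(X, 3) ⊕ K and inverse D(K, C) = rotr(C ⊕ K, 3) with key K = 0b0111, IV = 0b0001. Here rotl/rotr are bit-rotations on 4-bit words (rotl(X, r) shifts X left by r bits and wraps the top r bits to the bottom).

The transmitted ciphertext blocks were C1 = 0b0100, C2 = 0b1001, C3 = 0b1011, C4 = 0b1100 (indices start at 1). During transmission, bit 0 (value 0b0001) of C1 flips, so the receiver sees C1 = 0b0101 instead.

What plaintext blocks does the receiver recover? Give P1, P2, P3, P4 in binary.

CBC decryption: P_i = D(K, C_i) ⊕ C_{i−1}, with C_{0} = IV.
Only C1 changed, to 0b0101. In CBC, a change in C_i garbles P_i and flips the same bit in P_{i+1}. Decrypting the received ciphertext:
P1: D(K, 0b0101) = 0b0100; 0b0100 ⊕ 0b0001 = 0b0101.
P2: D(K, 0b1001) = 0b1101; 0b1101 ⊕ 0b0101 = 0b1000.
P3: D(K, 0b1011) = 0b1001; 0b1001 ⊕ 0b1001 = 0b0000.
P4: D(K, 0b1100) = 0b0111; 0b0111 ⊕ 0b1011 = 0b1100.
Blocks that differ from the original plaintext: P1, P2.

P1 = 0b0101, P2 = 0b1000, P3 = 0b0000, P4 = 0b1100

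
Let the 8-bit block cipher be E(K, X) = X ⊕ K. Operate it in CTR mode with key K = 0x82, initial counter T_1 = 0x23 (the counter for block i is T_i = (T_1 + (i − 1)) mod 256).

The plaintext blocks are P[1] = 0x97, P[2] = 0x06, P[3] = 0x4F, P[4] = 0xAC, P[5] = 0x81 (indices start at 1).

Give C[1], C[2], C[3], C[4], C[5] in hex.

C[1] = 0x36, C[2] = 0xA0, C[3] = 0xE8, C[4] = 0x08, C[5] = 0x24

CTR encryption: S_i = E(K, T_i) where T_i is the counter for block i; C_i = P_i ⊕ S_i.
C[1]: T = 0x23, S = E(K, T) = 0xA1; 0x97 ⊕ 0xA1 = 0x36.
C[2]: T = 0x24, S = E(K, T) = 0xA6; 0x06 ⊕ 0xA6 = 0xA0.
C[3]: T = 0x25, S = E(K, T) = 0xA7; 0x4F ⊕ 0xA7 = 0xE8.
C[4]: T = 0x26, S = E(K, T) = 0xA4; 0xAC ⊕ 0xA4 = 0x08.
C[5]: T = 0x27, S = E(K, T) = 0xA5; 0x81 ⊕ 0xA5 = 0x24.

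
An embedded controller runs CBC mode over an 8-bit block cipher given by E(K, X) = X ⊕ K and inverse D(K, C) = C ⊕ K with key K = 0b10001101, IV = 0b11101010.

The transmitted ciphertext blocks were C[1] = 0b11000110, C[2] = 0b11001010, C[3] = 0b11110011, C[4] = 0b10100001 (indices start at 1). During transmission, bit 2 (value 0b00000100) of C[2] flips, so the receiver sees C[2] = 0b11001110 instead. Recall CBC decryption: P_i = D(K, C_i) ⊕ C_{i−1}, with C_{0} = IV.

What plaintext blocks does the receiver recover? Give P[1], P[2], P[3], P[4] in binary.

Only C[2] changed, to 0b11001110. In CBC, a change in C_i garbles P_i and flips the same bit in P_{i+1}. Decrypting the received ciphertext:
P[1]: D(K, 0b11000110) = 0b01001011; 0b01001011 ⊕ 0b11101010 = 0b10100001.
P[2]: D(K, 0b11001110) = 0b01000011; 0b01000011 ⊕ 0b11000110 = 0b10000101.
P[3]: D(K, 0b11110011) = 0b01111110; 0b01111110 ⊕ 0b11001110 = 0b10110000.
P[4]: D(K, 0b10100001) = 0b00101100; 0b00101100 ⊕ 0b11110011 = 0b11011111.
Blocks that differ from the original plaintext: P[2], P[3].

P[1] = 0b10100001, P[2] = 0b10000101, P[3] = 0b10110000, P[4] = 0b11011111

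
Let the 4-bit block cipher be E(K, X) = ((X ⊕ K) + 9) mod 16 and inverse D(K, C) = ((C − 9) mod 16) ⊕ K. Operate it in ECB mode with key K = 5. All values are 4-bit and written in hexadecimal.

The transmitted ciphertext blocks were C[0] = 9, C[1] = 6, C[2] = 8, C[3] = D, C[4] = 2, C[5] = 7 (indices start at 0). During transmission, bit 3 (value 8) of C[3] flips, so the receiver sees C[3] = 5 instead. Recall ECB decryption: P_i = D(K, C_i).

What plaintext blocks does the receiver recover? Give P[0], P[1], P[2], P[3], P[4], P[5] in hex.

P[0] = 5, P[1] = 8, P[2] = A, P[3] = 9, P[4] = C, P[5] = B

Only C[3] changed, to 5. In ECB, a change in C_i affects only P_i. Decrypting the received ciphertext:
P[0]: D(K, 9) = 5.
P[1]: D(K, 6) = 8.
P[2]: D(K, 8) = A.
P[3]: D(K, 5) = 9.
P[4]: D(K, 2) = C.
P[5]: D(K, 7) = B.
Blocks that differ from the original plaintext: P[3].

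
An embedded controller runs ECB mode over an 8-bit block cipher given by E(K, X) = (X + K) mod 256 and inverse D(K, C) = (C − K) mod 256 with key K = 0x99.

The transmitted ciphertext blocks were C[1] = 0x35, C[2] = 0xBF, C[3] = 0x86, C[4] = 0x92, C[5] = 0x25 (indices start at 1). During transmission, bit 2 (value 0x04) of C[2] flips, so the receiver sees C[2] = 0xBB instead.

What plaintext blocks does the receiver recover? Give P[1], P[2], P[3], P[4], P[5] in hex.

ECB decryption: P_i = D(K, C_i).
Only C[2] changed, to 0xBB. In ECB, a change in C_i affects only P_i. Decrypting the received ciphertext:
P[1]: D(K, 0x35) = 0x9C.
P[2]: D(K, 0xBB) = 0x22.
P[3]: D(K, 0x86) = 0xED.
P[4]: D(K, 0x92) = 0xF9.
P[5]: D(K, 0x25) = 0x8C.
Blocks that differ from the original plaintext: P[2].

P[1] = 0x9C, P[2] = 0x22, P[3] = 0xED, P[4] = 0xF9, P[5] = 0x8C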